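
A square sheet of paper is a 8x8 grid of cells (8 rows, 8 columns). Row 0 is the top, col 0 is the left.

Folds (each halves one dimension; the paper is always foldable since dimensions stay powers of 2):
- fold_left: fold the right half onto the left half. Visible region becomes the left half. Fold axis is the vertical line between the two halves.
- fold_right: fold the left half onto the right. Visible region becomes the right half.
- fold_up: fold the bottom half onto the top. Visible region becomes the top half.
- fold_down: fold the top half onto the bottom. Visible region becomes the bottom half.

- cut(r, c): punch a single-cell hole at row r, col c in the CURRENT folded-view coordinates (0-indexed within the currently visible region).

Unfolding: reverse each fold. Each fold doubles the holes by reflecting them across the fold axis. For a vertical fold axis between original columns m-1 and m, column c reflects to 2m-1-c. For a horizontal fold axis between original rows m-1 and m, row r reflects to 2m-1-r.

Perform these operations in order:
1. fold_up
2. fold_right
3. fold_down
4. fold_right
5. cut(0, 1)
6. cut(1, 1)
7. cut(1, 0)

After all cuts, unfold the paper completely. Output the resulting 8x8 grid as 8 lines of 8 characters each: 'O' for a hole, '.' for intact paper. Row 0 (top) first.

Op 1 fold_up: fold axis h@4; visible region now rows[0,4) x cols[0,8) = 4x8
Op 2 fold_right: fold axis v@4; visible region now rows[0,4) x cols[4,8) = 4x4
Op 3 fold_down: fold axis h@2; visible region now rows[2,4) x cols[4,8) = 2x4
Op 4 fold_right: fold axis v@6; visible region now rows[2,4) x cols[6,8) = 2x2
Op 5 cut(0, 1): punch at orig (2,7); cuts so far [(2, 7)]; region rows[2,4) x cols[6,8) = 2x2
Op 6 cut(1, 1): punch at orig (3,7); cuts so far [(2, 7), (3, 7)]; region rows[2,4) x cols[6,8) = 2x2
Op 7 cut(1, 0): punch at orig (3,6); cuts so far [(2, 7), (3, 6), (3, 7)]; region rows[2,4) x cols[6,8) = 2x2
Unfold 1 (reflect across v@6): 6 holes -> [(2, 4), (2, 7), (3, 4), (3, 5), (3, 6), (3, 7)]
Unfold 2 (reflect across h@2): 12 holes -> [(0, 4), (0, 5), (0, 6), (0, 7), (1, 4), (1, 7), (2, 4), (2, 7), (3, 4), (3, 5), (3, 6), (3, 7)]
Unfold 3 (reflect across v@4): 24 holes -> [(0, 0), (0, 1), (0, 2), (0, 3), (0, 4), (0, 5), (0, 6), (0, 7), (1, 0), (1, 3), (1, 4), (1, 7), (2, 0), (2, 3), (2, 4), (2, 7), (3, 0), (3, 1), (3, 2), (3, 3), (3, 4), (3, 5), (3, 6), (3, 7)]
Unfold 4 (reflect across h@4): 48 holes -> [(0, 0), (0, 1), (0, 2), (0, 3), (0, 4), (0, 5), (0, 6), (0, 7), (1, 0), (1, 3), (1, 4), (1, 7), (2, 0), (2, 3), (2, 4), (2, 7), (3, 0), (3, 1), (3, 2), (3, 3), (3, 4), (3, 5), (3, 6), (3, 7), (4, 0), (4, 1), (4, 2), (4, 3), (4, 4), (4, 5), (4, 6), (4, 7), (5, 0), (5, 3), (5, 4), (5, 7), (6, 0), (6, 3), (6, 4), (6, 7), (7, 0), (7, 1), (7, 2), (7, 3), (7, 4), (7, 5), (7, 6), (7, 7)]

Answer: OOOOOOOO
O..OO..O
O..OO..O
OOOOOOOO
OOOOOOOO
O..OO..O
O..OO..O
OOOOOOOO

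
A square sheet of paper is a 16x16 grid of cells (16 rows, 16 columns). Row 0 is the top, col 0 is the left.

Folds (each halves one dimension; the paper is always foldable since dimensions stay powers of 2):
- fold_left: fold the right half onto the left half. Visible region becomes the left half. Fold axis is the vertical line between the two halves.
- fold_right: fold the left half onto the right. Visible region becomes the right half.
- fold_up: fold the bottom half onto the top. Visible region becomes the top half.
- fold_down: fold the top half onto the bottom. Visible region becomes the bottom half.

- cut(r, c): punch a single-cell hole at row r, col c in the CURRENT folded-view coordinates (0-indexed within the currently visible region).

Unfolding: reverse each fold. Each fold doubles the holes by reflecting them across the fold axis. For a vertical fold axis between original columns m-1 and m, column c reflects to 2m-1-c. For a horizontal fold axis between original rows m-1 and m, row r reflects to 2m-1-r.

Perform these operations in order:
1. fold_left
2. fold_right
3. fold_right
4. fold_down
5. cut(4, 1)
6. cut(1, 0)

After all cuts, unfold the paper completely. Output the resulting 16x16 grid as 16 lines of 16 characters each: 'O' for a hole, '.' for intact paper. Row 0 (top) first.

Answer: ................
................
................
O..OO..OO..OO..O
................
................
.OO..OO..OO..OO.
................
................
.OO..OO..OO..OO.
................
................
O..OO..OO..OO..O
................
................
................

Derivation:
Op 1 fold_left: fold axis v@8; visible region now rows[0,16) x cols[0,8) = 16x8
Op 2 fold_right: fold axis v@4; visible region now rows[0,16) x cols[4,8) = 16x4
Op 3 fold_right: fold axis v@6; visible region now rows[0,16) x cols[6,8) = 16x2
Op 4 fold_down: fold axis h@8; visible region now rows[8,16) x cols[6,8) = 8x2
Op 5 cut(4, 1): punch at orig (12,7); cuts so far [(12, 7)]; region rows[8,16) x cols[6,8) = 8x2
Op 6 cut(1, 0): punch at orig (9,6); cuts so far [(9, 6), (12, 7)]; region rows[8,16) x cols[6,8) = 8x2
Unfold 1 (reflect across h@8): 4 holes -> [(3, 7), (6, 6), (9, 6), (12, 7)]
Unfold 2 (reflect across v@6): 8 holes -> [(3, 4), (3, 7), (6, 5), (6, 6), (9, 5), (9, 6), (12, 4), (12, 7)]
Unfold 3 (reflect across v@4): 16 holes -> [(3, 0), (3, 3), (3, 4), (3, 7), (6, 1), (6, 2), (6, 5), (6, 6), (9, 1), (9, 2), (9, 5), (9, 6), (12, 0), (12, 3), (12, 4), (12, 7)]
Unfold 4 (reflect across v@8): 32 holes -> [(3, 0), (3, 3), (3, 4), (3, 7), (3, 8), (3, 11), (3, 12), (3, 15), (6, 1), (6, 2), (6, 5), (6, 6), (6, 9), (6, 10), (6, 13), (6, 14), (9, 1), (9, 2), (9, 5), (9, 6), (9, 9), (9, 10), (9, 13), (9, 14), (12, 0), (12, 3), (12, 4), (12, 7), (12, 8), (12, 11), (12, 12), (12, 15)]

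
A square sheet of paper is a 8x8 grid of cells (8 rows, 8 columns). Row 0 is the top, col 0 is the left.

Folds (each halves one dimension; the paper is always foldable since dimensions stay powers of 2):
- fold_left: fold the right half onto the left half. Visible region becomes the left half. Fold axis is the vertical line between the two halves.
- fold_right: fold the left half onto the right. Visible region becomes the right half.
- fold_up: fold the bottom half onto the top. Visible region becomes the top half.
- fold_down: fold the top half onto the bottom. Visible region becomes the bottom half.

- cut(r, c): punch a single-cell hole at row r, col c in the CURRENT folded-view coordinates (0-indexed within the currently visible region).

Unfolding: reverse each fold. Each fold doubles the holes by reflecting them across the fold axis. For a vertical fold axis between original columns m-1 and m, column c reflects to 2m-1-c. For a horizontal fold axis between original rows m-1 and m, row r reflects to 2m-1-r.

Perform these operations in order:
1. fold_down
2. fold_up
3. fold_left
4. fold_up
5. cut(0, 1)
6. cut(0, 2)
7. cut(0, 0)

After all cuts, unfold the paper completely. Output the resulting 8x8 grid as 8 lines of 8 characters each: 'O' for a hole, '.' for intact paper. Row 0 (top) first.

Answer: OOO..OOO
OOO..OOO
OOO..OOO
OOO..OOO
OOO..OOO
OOO..OOO
OOO..OOO
OOO..OOO

Derivation:
Op 1 fold_down: fold axis h@4; visible region now rows[4,8) x cols[0,8) = 4x8
Op 2 fold_up: fold axis h@6; visible region now rows[4,6) x cols[0,8) = 2x8
Op 3 fold_left: fold axis v@4; visible region now rows[4,6) x cols[0,4) = 2x4
Op 4 fold_up: fold axis h@5; visible region now rows[4,5) x cols[0,4) = 1x4
Op 5 cut(0, 1): punch at orig (4,1); cuts so far [(4, 1)]; region rows[4,5) x cols[0,4) = 1x4
Op 6 cut(0, 2): punch at orig (4,2); cuts so far [(4, 1), (4, 2)]; region rows[4,5) x cols[0,4) = 1x4
Op 7 cut(0, 0): punch at orig (4,0); cuts so far [(4, 0), (4, 1), (4, 2)]; region rows[4,5) x cols[0,4) = 1x4
Unfold 1 (reflect across h@5): 6 holes -> [(4, 0), (4, 1), (4, 2), (5, 0), (5, 1), (5, 2)]
Unfold 2 (reflect across v@4): 12 holes -> [(4, 0), (4, 1), (4, 2), (4, 5), (4, 6), (4, 7), (5, 0), (5, 1), (5, 2), (5, 5), (5, 6), (5, 7)]
Unfold 3 (reflect across h@6): 24 holes -> [(4, 0), (4, 1), (4, 2), (4, 5), (4, 6), (4, 7), (5, 0), (5, 1), (5, 2), (5, 5), (5, 6), (5, 7), (6, 0), (6, 1), (6, 2), (6, 5), (6, 6), (6, 7), (7, 0), (7, 1), (7, 2), (7, 5), (7, 6), (7, 7)]
Unfold 4 (reflect across h@4): 48 holes -> [(0, 0), (0, 1), (0, 2), (0, 5), (0, 6), (0, 7), (1, 0), (1, 1), (1, 2), (1, 5), (1, 6), (1, 7), (2, 0), (2, 1), (2, 2), (2, 5), (2, 6), (2, 7), (3, 0), (3, 1), (3, 2), (3, 5), (3, 6), (3, 7), (4, 0), (4, 1), (4, 2), (4, 5), (4, 6), (4, 7), (5, 0), (5, 1), (5, 2), (5, 5), (5, 6), (5, 7), (6, 0), (6, 1), (6, 2), (6, 5), (6, 6), (6, 7), (7, 0), (7, 1), (7, 2), (7, 5), (7, 6), (7, 7)]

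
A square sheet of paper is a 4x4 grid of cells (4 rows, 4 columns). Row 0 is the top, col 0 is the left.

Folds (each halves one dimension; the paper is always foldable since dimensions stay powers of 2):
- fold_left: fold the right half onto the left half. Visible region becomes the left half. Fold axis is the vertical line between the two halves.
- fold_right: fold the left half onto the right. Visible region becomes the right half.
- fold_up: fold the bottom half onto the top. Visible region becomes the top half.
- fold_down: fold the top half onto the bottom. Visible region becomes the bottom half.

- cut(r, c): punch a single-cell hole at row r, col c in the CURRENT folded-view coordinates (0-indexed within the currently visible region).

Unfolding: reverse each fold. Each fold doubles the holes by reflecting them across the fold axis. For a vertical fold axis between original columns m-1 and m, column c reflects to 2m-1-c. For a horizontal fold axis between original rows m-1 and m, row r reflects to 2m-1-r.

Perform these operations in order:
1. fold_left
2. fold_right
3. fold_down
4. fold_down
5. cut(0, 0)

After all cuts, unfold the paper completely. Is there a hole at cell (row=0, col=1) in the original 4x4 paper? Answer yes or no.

Op 1 fold_left: fold axis v@2; visible region now rows[0,4) x cols[0,2) = 4x2
Op 2 fold_right: fold axis v@1; visible region now rows[0,4) x cols[1,2) = 4x1
Op 3 fold_down: fold axis h@2; visible region now rows[2,4) x cols[1,2) = 2x1
Op 4 fold_down: fold axis h@3; visible region now rows[3,4) x cols[1,2) = 1x1
Op 5 cut(0, 0): punch at orig (3,1); cuts so far [(3, 1)]; region rows[3,4) x cols[1,2) = 1x1
Unfold 1 (reflect across h@3): 2 holes -> [(2, 1), (3, 1)]
Unfold 2 (reflect across h@2): 4 holes -> [(0, 1), (1, 1), (2, 1), (3, 1)]
Unfold 3 (reflect across v@1): 8 holes -> [(0, 0), (0, 1), (1, 0), (1, 1), (2, 0), (2, 1), (3, 0), (3, 1)]
Unfold 4 (reflect across v@2): 16 holes -> [(0, 0), (0, 1), (0, 2), (0, 3), (1, 0), (1, 1), (1, 2), (1, 3), (2, 0), (2, 1), (2, 2), (2, 3), (3, 0), (3, 1), (3, 2), (3, 3)]
Holes: [(0, 0), (0, 1), (0, 2), (0, 3), (1, 0), (1, 1), (1, 2), (1, 3), (2, 0), (2, 1), (2, 2), (2, 3), (3, 0), (3, 1), (3, 2), (3, 3)]

Answer: yes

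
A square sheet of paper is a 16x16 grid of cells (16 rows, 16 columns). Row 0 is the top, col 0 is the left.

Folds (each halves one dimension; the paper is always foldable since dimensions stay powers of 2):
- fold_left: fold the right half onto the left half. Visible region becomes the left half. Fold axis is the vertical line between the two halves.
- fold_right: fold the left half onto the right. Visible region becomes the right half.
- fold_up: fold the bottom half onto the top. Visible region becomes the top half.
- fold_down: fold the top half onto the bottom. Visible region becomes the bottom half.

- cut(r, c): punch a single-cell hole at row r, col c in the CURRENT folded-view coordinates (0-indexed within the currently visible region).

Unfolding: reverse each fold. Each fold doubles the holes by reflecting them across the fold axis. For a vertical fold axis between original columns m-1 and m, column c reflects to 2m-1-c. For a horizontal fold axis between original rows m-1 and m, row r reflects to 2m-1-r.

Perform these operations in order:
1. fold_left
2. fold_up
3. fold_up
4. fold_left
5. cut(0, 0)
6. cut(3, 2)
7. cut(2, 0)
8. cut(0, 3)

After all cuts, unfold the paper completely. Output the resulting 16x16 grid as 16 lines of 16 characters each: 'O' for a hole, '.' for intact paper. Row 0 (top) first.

Op 1 fold_left: fold axis v@8; visible region now rows[0,16) x cols[0,8) = 16x8
Op 2 fold_up: fold axis h@8; visible region now rows[0,8) x cols[0,8) = 8x8
Op 3 fold_up: fold axis h@4; visible region now rows[0,4) x cols[0,8) = 4x8
Op 4 fold_left: fold axis v@4; visible region now rows[0,4) x cols[0,4) = 4x4
Op 5 cut(0, 0): punch at orig (0,0); cuts so far [(0, 0)]; region rows[0,4) x cols[0,4) = 4x4
Op 6 cut(3, 2): punch at orig (3,2); cuts so far [(0, 0), (3, 2)]; region rows[0,4) x cols[0,4) = 4x4
Op 7 cut(2, 0): punch at orig (2,0); cuts so far [(0, 0), (2, 0), (3, 2)]; region rows[0,4) x cols[0,4) = 4x4
Op 8 cut(0, 3): punch at orig (0,3); cuts so far [(0, 0), (0, 3), (2, 0), (3, 2)]; region rows[0,4) x cols[0,4) = 4x4
Unfold 1 (reflect across v@4): 8 holes -> [(0, 0), (0, 3), (0, 4), (0, 7), (2, 0), (2, 7), (3, 2), (3, 5)]
Unfold 2 (reflect across h@4): 16 holes -> [(0, 0), (0, 3), (0, 4), (0, 7), (2, 0), (2, 7), (3, 2), (3, 5), (4, 2), (4, 5), (5, 0), (5, 7), (7, 0), (7, 3), (7, 4), (7, 7)]
Unfold 3 (reflect across h@8): 32 holes -> [(0, 0), (0, 3), (0, 4), (0, 7), (2, 0), (2, 7), (3, 2), (3, 5), (4, 2), (4, 5), (5, 0), (5, 7), (7, 0), (7, 3), (7, 4), (7, 7), (8, 0), (8, 3), (8, 4), (8, 7), (10, 0), (10, 7), (11, 2), (11, 5), (12, 2), (12, 5), (13, 0), (13, 7), (15, 0), (15, 3), (15, 4), (15, 7)]
Unfold 4 (reflect across v@8): 64 holes -> [(0, 0), (0, 3), (0, 4), (0, 7), (0, 8), (0, 11), (0, 12), (0, 15), (2, 0), (2, 7), (2, 8), (2, 15), (3, 2), (3, 5), (3, 10), (3, 13), (4, 2), (4, 5), (4, 10), (4, 13), (5, 0), (5, 7), (5, 8), (5, 15), (7, 0), (7, 3), (7, 4), (7, 7), (7, 8), (7, 11), (7, 12), (7, 15), (8, 0), (8, 3), (8, 4), (8, 7), (8, 8), (8, 11), (8, 12), (8, 15), (10, 0), (10, 7), (10, 8), (10, 15), (11, 2), (11, 5), (11, 10), (11, 13), (12, 2), (12, 5), (12, 10), (12, 13), (13, 0), (13, 7), (13, 8), (13, 15), (15, 0), (15, 3), (15, 4), (15, 7), (15, 8), (15, 11), (15, 12), (15, 15)]

Answer: O..OO..OO..OO..O
................
O......OO......O
..O..O....O..O..
..O..O....O..O..
O......OO......O
................
O..OO..OO..OO..O
O..OO..OO..OO..O
................
O......OO......O
..O..O....O..O..
..O..O....O..O..
O......OO......O
................
O..OO..OO..OO..O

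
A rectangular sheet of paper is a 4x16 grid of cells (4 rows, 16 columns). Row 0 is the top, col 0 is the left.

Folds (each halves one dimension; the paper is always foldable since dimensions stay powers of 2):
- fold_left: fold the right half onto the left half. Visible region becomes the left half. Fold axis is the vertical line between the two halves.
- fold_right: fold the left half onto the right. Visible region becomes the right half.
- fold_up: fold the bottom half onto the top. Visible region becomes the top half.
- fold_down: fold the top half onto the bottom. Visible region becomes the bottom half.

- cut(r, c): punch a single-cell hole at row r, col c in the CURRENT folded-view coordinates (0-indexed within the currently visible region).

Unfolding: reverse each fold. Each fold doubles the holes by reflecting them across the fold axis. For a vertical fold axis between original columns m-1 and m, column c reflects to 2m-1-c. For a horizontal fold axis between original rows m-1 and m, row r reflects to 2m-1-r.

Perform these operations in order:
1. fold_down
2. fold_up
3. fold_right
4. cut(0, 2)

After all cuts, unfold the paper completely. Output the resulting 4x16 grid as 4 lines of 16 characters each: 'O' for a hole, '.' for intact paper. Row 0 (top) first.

Op 1 fold_down: fold axis h@2; visible region now rows[2,4) x cols[0,16) = 2x16
Op 2 fold_up: fold axis h@3; visible region now rows[2,3) x cols[0,16) = 1x16
Op 3 fold_right: fold axis v@8; visible region now rows[2,3) x cols[8,16) = 1x8
Op 4 cut(0, 2): punch at orig (2,10); cuts so far [(2, 10)]; region rows[2,3) x cols[8,16) = 1x8
Unfold 1 (reflect across v@8): 2 holes -> [(2, 5), (2, 10)]
Unfold 2 (reflect across h@3): 4 holes -> [(2, 5), (2, 10), (3, 5), (3, 10)]
Unfold 3 (reflect across h@2): 8 holes -> [(0, 5), (0, 10), (1, 5), (1, 10), (2, 5), (2, 10), (3, 5), (3, 10)]

Answer: .....O....O.....
.....O....O.....
.....O....O.....
.....O....O.....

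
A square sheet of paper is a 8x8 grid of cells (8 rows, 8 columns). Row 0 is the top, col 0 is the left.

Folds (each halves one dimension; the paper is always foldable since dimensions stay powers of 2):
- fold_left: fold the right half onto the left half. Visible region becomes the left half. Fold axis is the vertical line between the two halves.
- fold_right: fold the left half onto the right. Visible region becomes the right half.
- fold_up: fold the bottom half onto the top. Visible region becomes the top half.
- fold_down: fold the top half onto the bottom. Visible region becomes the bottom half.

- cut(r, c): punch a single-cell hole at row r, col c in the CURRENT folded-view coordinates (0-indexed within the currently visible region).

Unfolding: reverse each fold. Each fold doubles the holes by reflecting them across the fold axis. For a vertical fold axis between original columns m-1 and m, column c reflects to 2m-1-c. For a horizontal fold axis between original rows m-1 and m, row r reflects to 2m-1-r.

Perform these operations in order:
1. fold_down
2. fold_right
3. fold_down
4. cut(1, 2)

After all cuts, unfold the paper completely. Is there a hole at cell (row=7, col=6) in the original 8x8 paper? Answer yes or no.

Answer: yes

Derivation:
Op 1 fold_down: fold axis h@4; visible region now rows[4,8) x cols[0,8) = 4x8
Op 2 fold_right: fold axis v@4; visible region now rows[4,8) x cols[4,8) = 4x4
Op 3 fold_down: fold axis h@6; visible region now rows[6,8) x cols[4,8) = 2x4
Op 4 cut(1, 2): punch at orig (7,6); cuts so far [(7, 6)]; region rows[6,8) x cols[4,8) = 2x4
Unfold 1 (reflect across h@6): 2 holes -> [(4, 6), (7, 6)]
Unfold 2 (reflect across v@4): 4 holes -> [(4, 1), (4, 6), (7, 1), (7, 6)]
Unfold 3 (reflect across h@4): 8 holes -> [(0, 1), (0, 6), (3, 1), (3, 6), (4, 1), (4, 6), (7, 1), (7, 6)]
Holes: [(0, 1), (0, 6), (3, 1), (3, 6), (4, 1), (4, 6), (7, 1), (7, 6)]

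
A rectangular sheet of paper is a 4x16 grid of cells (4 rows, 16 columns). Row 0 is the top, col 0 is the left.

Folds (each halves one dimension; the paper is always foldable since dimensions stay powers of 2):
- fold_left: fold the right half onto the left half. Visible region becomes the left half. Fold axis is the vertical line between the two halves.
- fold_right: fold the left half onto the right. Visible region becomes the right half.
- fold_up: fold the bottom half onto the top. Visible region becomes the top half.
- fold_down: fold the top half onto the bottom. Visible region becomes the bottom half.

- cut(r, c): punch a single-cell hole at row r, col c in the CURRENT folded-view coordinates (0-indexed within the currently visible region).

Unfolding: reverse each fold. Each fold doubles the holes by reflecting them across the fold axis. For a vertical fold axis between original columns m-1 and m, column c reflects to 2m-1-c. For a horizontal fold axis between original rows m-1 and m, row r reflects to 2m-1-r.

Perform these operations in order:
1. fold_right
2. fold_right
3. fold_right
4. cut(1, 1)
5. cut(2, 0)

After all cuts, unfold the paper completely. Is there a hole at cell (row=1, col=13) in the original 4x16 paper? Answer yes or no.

Answer: no

Derivation:
Op 1 fold_right: fold axis v@8; visible region now rows[0,4) x cols[8,16) = 4x8
Op 2 fold_right: fold axis v@12; visible region now rows[0,4) x cols[12,16) = 4x4
Op 3 fold_right: fold axis v@14; visible region now rows[0,4) x cols[14,16) = 4x2
Op 4 cut(1, 1): punch at orig (1,15); cuts so far [(1, 15)]; region rows[0,4) x cols[14,16) = 4x2
Op 5 cut(2, 0): punch at orig (2,14); cuts so far [(1, 15), (2, 14)]; region rows[0,4) x cols[14,16) = 4x2
Unfold 1 (reflect across v@14): 4 holes -> [(1, 12), (1, 15), (2, 13), (2, 14)]
Unfold 2 (reflect across v@12): 8 holes -> [(1, 8), (1, 11), (1, 12), (1, 15), (2, 9), (2, 10), (2, 13), (2, 14)]
Unfold 3 (reflect across v@8): 16 holes -> [(1, 0), (1, 3), (1, 4), (1, 7), (1, 8), (1, 11), (1, 12), (1, 15), (2, 1), (2, 2), (2, 5), (2, 6), (2, 9), (2, 10), (2, 13), (2, 14)]
Holes: [(1, 0), (1, 3), (1, 4), (1, 7), (1, 8), (1, 11), (1, 12), (1, 15), (2, 1), (2, 2), (2, 5), (2, 6), (2, 9), (2, 10), (2, 13), (2, 14)]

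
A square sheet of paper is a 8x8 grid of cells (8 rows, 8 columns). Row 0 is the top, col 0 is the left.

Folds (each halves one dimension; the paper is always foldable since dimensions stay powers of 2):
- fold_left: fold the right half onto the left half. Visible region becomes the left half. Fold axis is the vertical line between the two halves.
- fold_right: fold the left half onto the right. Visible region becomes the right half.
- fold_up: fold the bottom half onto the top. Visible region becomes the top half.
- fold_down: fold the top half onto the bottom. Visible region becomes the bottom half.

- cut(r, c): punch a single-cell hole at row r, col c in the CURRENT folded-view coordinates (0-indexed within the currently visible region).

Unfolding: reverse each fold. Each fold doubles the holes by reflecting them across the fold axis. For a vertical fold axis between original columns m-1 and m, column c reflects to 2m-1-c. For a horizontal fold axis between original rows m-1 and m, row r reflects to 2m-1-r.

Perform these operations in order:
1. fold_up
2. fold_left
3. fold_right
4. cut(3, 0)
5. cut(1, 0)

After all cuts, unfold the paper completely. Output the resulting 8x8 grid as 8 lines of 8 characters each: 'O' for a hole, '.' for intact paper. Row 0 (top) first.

Op 1 fold_up: fold axis h@4; visible region now rows[0,4) x cols[0,8) = 4x8
Op 2 fold_left: fold axis v@4; visible region now rows[0,4) x cols[0,4) = 4x4
Op 3 fold_right: fold axis v@2; visible region now rows[0,4) x cols[2,4) = 4x2
Op 4 cut(3, 0): punch at orig (3,2); cuts so far [(3, 2)]; region rows[0,4) x cols[2,4) = 4x2
Op 5 cut(1, 0): punch at orig (1,2); cuts so far [(1, 2), (3, 2)]; region rows[0,4) x cols[2,4) = 4x2
Unfold 1 (reflect across v@2): 4 holes -> [(1, 1), (1, 2), (3, 1), (3, 2)]
Unfold 2 (reflect across v@4): 8 holes -> [(1, 1), (1, 2), (1, 5), (1, 6), (3, 1), (3, 2), (3, 5), (3, 6)]
Unfold 3 (reflect across h@4): 16 holes -> [(1, 1), (1, 2), (1, 5), (1, 6), (3, 1), (3, 2), (3, 5), (3, 6), (4, 1), (4, 2), (4, 5), (4, 6), (6, 1), (6, 2), (6, 5), (6, 6)]

Answer: ........
.OO..OO.
........
.OO..OO.
.OO..OO.
........
.OO..OO.
........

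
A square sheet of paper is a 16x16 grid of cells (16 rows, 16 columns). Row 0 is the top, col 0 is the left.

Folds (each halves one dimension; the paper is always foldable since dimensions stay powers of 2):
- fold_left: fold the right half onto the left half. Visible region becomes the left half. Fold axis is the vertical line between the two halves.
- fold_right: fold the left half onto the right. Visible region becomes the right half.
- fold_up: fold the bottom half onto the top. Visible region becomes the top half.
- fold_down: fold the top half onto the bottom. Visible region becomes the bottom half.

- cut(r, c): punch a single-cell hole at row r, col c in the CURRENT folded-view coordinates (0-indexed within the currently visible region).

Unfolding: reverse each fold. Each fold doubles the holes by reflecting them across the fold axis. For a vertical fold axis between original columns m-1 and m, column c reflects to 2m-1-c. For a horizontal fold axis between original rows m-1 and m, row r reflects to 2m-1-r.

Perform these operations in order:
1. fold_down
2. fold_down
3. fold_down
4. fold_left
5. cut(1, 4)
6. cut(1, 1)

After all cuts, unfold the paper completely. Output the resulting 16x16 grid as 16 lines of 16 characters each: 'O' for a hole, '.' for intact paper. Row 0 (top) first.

Op 1 fold_down: fold axis h@8; visible region now rows[8,16) x cols[0,16) = 8x16
Op 2 fold_down: fold axis h@12; visible region now rows[12,16) x cols[0,16) = 4x16
Op 3 fold_down: fold axis h@14; visible region now rows[14,16) x cols[0,16) = 2x16
Op 4 fold_left: fold axis v@8; visible region now rows[14,16) x cols[0,8) = 2x8
Op 5 cut(1, 4): punch at orig (15,4); cuts so far [(15, 4)]; region rows[14,16) x cols[0,8) = 2x8
Op 6 cut(1, 1): punch at orig (15,1); cuts so far [(15, 1), (15, 4)]; region rows[14,16) x cols[0,8) = 2x8
Unfold 1 (reflect across v@8): 4 holes -> [(15, 1), (15, 4), (15, 11), (15, 14)]
Unfold 2 (reflect across h@14): 8 holes -> [(12, 1), (12, 4), (12, 11), (12, 14), (15, 1), (15, 4), (15, 11), (15, 14)]
Unfold 3 (reflect across h@12): 16 holes -> [(8, 1), (8, 4), (8, 11), (8, 14), (11, 1), (11, 4), (11, 11), (11, 14), (12, 1), (12, 4), (12, 11), (12, 14), (15, 1), (15, 4), (15, 11), (15, 14)]
Unfold 4 (reflect across h@8): 32 holes -> [(0, 1), (0, 4), (0, 11), (0, 14), (3, 1), (3, 4), (3, 11), (3, 14), (4, 1), (4, 4), (4, 11), (4, 14), (7, 1), (7, 4), (7, 11), (7, 14), (8, 1), (8, 4), (8, 11), (8, 14), (11, 1), (11, 4), (11, 11), (11, 14), (12, 1), (12, 4), (12, 11), (12, 14), (15, 1), (15, 4), (15, 11), (15, 14)]

Answer: .O..O......O..O.
................
................
.O..O......O..O.
.O..O......O..O.
................
................
.O..O......O..O.
.O..O......O..O.
................
................
.O..O......O..O.
.O..O......O..O.
................
................
.O..O......O..O.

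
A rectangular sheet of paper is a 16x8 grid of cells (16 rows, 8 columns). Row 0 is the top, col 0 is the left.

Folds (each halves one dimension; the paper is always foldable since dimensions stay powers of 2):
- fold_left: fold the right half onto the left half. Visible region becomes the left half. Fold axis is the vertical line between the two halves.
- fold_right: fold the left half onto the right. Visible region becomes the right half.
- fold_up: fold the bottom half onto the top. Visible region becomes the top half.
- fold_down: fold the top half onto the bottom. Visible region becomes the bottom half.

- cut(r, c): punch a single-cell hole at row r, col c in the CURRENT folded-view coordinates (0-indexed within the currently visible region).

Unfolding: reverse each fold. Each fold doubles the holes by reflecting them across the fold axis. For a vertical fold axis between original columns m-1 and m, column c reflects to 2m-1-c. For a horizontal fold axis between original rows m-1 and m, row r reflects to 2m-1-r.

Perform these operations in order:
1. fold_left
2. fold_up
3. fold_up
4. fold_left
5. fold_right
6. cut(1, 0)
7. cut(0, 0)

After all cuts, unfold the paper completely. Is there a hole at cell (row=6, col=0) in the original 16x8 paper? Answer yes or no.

Op 1 fold_left: fold axis v@4; visible region now rows[0,16) x cols[0,4) = 16x4
Op 2 fold_up: fold axis h@8; visible region now rows[0,8) x cols[0,4) = 8x4
Op 3 fold_up: fold axis h@4; visible region now rows[0,4) x cols[0,4) = 4x4
Op 4 fold_left: fold axis v@2; visible region now rows[0,4) x cols[0,2) = 4x2
Op 5 fold_right: fold axis v@1; visible region now rows[0,4) x cols[1,2) = 4x1
Op 6 cut(1, 0): punch at orig (1,1); cuts so far [(1, 1)]; region rows[0,4) x cols[1,2) = 4x1
Op 7 cut(0, 0): punch at orig (0,1); cuts so far [(0, 1), (1, 1)]; region rows[0,4) x cols[1,2) = 4x1
Unfold 1 (reflect across v@1): 4 holes -> [(0, 0), (0, 1), (1, 0), (1, 1)]
Unfold 2 (reflect across v@2): 8 holes -> [(0, 0), (0, 1), (0, 2), (0, 3), (1, 0), (1, 1), (1, 2), (1, 3)]
Unfold 3 (reflect across h@4): 16 holes -> [(0, 0), (0, 1), (0, 2), (0, 3), (1, 0), (1, 1), (1, 2), (1, 3), (6, 0), (6, 1), (6, 2), (6, 3), (7, 0), (7, 1), (7, 2), (7, 3)]
Unfold 4 (reflect across h@8): 32 holes -> [(0, 0), (0, 1), (0, 2), (0, 3), (1, 0), (1, 1), (1, 2), (1, 3), (6, 0), (6, 1), (6, 2), (6, 3), (7, 0), (7, 1), (7, 2), (7, 3), (8, 0), (8, 1), (8, 2), (8, 3), (9, 0), (9, 1), (9, 2), (9, 3), (14, 0), (14, 1), (14, 2), (14, 3), (15, 0), (15, 1), (15, 2), (15, 3)]
Unfold 5 (reflect across v@4): 64 holes -> [(0, 0), (0, 1), (0, 2), (0, 3), (0, 4), (0, 5), (0, 6), (0, 7), (1, 0), (1, 1), (1, 2), (1, 3), (1, 4), (1, 5), (1, 6), (1, 7), (6, 0), (6, 1), (6, 2), (6, 3), (6, 4), (6, 5), (6, 6), (6, 7), (7, 0), (7, 1), (7, 2), (7, 3), (7, 4), (7, 5), (7, 6), (7, 7), (8, 0), (8, 1), (8, 2), (8, 3), (8, 4), (8, 5), (8, 6), (8, 7), (9, 0), (9, 1), (9, 2), (9, 3), (9, 4), (9, 5), (9, 6), (9, 7), (14, 0), (14, 1), (14, 2), (14, 3), (14, 4), (14, 5), (14, 6), (14, 7), (15, 0), (15, 1), (15, 2), (15, 3), (15, 4), (15, 5), (15, 6), (15, 7)]
Holes: [(0, 0), (0, 1), (0, 2), (0, 3), (0, 4), (0, 5), (0, 6), (0, 7), (1, 0), (1, 1), (1, 2), (1, 3), (1, 4), (1, 5), (1, 6), (1, 7), (6, 0), (6, 1), (6, 2), (6, 3), (6, 4), (6, 5), (6, 6), (6, 7), (7, 0), (7, 1), (7, 2), (7, 3), (7, 4), (7, 5), (7, 6), (7, 7), (8, 0), (8, 1), (8, 2), (8, 3), (8, 4), (8, 5), (8, 6), (8, 7), (9, 0), (9, 1), (9, 2), (9, 3), (9, 4), (9, 5), (9, 6), (9, 7), (14, 0), (14, 1), (14, 2), (14, 3), (14, 4), (14, 5), (14, 6), (14, 7), (15, 0), (15, 1), (15, 2), (15, 3), (15, 4), (15, 5), (15, 6), (15, 7)]

Answer: yes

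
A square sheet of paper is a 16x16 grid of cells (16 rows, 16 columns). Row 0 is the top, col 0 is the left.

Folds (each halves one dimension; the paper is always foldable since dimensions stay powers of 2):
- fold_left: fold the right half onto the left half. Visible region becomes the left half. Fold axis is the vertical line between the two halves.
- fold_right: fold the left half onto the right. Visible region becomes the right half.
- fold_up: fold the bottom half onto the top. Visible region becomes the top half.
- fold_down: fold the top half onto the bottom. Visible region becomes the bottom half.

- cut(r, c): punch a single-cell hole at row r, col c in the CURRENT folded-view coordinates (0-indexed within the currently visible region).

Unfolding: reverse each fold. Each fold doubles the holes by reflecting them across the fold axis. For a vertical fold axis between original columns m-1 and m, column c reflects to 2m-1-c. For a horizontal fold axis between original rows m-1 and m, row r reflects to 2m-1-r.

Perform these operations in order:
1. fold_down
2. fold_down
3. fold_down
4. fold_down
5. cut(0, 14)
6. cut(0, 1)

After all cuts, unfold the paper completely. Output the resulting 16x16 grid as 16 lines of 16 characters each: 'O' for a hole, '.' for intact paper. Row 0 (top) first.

Answer: .O............O.
.O............O.
.O............O.
.O............O.
.O............O.
.O............O.
.O............O.
.O............O.
.O............O.
.O............O.
.O............O.
.O............O.
.O............O.
.O............O.
.O............O.
.O............O.

Derivation:
Op 1 fold_down: fold axis h@8; visible region now rows[8,16) x cols[0,16) = 8x16
Op 2 fold_down: fold axis h@12; visible region now rows[12,16) x cols[0,16) = 4x16
Op 3 fold_down: fold axis h@14; visible region now rows[14,16) x cols[0,16) = 2x16
Op 4 fold_down: fold axis h@15; visible region now rows[15,16) x cols[0,16) = 1x16
Op 5 cut(0, 14): punch at orig (15,14); cuts so far [(15, 14)]; region rows[15,16) x cols[0,16) = 1x16
Op 6 cut(0, 1): punch at orig (15,1); cuts so far [(15, 1), (15, 14)]; region rows[15,16) x cols[0,16) = 1x16
Unfold 1 (reflect across h@15): 4 holes -> [(14, 1), (14, 14), (15, 1), (15, 14)]
Unfold 2 (reflect across h@14): 8 holes -> [(12, 1), (12, 14), (13, 1), (13, 14), (14, 1), (14, 14), (15, 1), (15, 14)]
Unfold 3 (reflect across h@12): 16 holes -> [(8, 1), (8, 14), (9, 1), (9, 14), (10, 1), (10, 14), (11, 1), (11, 14), (12, 1), (12, 14), (13, 1), (13, 14), (14, 1), (14, 14), (15, 1), (15, 14)]
Unfold 4 (reflect across h@8): 32 holes -> [(0, 1), (0, 14), (1, 1), (1, 14), (2, 1), (2, 14), (3, 1), (3, 14), (4, 1), (4, 14), (5, 1), (5, 14), (6, 1), (6, 14), (7, 1), (7, 14), (8, 1), (8, 14), (9, 1), (9, 14), (10, 1), (10, 14), (11, 1), (11, 14), (12, 1), (12, 14), (13, 1), (13, 14), (14, 1), (14, 14), (15, 1), (15, 14)]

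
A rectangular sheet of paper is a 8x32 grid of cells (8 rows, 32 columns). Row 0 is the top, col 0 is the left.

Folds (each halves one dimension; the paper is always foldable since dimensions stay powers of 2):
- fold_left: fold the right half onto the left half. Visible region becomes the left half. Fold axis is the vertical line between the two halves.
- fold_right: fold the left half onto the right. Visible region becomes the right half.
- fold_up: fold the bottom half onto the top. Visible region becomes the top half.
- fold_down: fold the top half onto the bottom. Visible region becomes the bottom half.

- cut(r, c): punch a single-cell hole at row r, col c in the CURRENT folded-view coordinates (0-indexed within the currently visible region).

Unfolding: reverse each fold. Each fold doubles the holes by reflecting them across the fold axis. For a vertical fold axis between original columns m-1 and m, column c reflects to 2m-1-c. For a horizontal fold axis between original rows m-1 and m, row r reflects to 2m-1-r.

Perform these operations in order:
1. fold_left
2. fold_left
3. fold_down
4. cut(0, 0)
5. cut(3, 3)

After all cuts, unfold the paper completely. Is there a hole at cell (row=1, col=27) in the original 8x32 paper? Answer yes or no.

Op 1 fold_left: fold axis v@16; visible region now rows[0,8) x cols[0,16) = 8x16
Op 2 fold_left: fold axis v@8; visible region now rows[0,8) x cols[0,8) = 8x8
Op 3 fold_down: fold axis h@4; visible region now rows[4,8) x cols[0,8) = 4x8
Op 4 cut(0, 0): punch at orig (4,0); cuts so far [(4, 0)]; region rows[4,8) x cols[0,8) = 4x8
Op 5 cut(3, 3): punch at orig (7,3); cuts so far [(4, 0), (7, 3)]; region rows[4,8) x cols[0,8) = 4x8
Unfold 1 (reflect across h@4): 4 holes -> [(0, 3), (3, 0), (4, 0), (7, 3)]
Unfold 2 (reflect across v@8): 8 holes -> [(0, 3), (0, 12), (3, 0), (3, 15), (4, 0), (4, 15), (7, 3), (7, 12)]
Unfold 3 (reflect across v@16): 16 holes -> [(0, 3), (0, 12), (0, 19), (0, 28), (3, 0), (3, 15), (3, 16), (3, 31), (4, 0), (4, 15), (4, 16), (4, 31), (7, 3), (7, 12), (7, 19), (7, 28)]
Holes: [(0, 3), (0, 12), (0, 19), (0, 28), (3, 0), (3, 15), (3, 16), (3, 31), (4, 0), (4, 15), (4, 16), (4, 31), (7, 3), (7, 12), (7, 19), (7, 28)]

Answer: no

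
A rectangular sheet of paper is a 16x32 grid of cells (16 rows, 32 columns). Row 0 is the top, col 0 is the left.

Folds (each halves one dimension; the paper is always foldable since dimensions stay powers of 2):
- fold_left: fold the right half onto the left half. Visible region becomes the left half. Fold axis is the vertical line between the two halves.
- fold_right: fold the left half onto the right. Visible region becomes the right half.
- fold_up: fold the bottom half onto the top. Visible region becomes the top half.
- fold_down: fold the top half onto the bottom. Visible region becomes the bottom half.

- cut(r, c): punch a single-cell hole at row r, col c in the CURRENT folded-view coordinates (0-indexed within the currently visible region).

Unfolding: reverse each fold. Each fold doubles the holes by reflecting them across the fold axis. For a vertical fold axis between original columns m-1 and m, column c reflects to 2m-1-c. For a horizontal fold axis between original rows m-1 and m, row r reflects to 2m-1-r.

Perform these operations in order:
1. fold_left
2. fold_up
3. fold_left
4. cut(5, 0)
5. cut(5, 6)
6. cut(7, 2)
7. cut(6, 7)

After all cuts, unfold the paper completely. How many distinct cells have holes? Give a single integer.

Answer: 32

Derivation:
Op 1 fold_left: fold axis v@16; visible region now rows[0,16) x cols[0,16) = 16x16
Op 2 fold_up: fold axis h@8; visible region now rows[0,8) x cols[0,16) = 8x16
Op 3 fold_left: fold axis v@8; visible region now rows[0,8) x cols[0,8) = 8x8
Op 4 cut(5, 0): punch at orig (5,0); cuts so far [(5, 0)]; region rows[0,8) x cols[0,8) = 8x8
Op 5 cut(5, 6): punch at orig (5,6); cuts so far [(5, 0), (5, 6)]; region rows[0,8) x cols[0,8) = 8x8
Op 6 cut(7, 2): punch at orig (7,2); cuts so far [(5, 0), (5, 6), (7, 2)]; region rows[0,8) x cols[0,8) = 8x8
Op 7 cut(6, 7): punch at orig (6,7); cuts so far [(5, 0), (5, 6), (6, 7), (7, 2)]; region rows[0,8) x cols[0,8) = 8x8
Unfold 1 (reflect across v@8): 8 holes -> [(5, 0), (5, 6), (5, 9), (5, 15), (6, 7), (6, 8), (7, 2), (7, 13)]
Unfold 2 (reflect across h@8): 16 holes -> [(5, 0), (5, 6), (5, 9), (5, 15), (6, 7), (6, 8), (7, 2), (7, 13), (8, 2), (8, 13), (9, 7), (9, 8), (10, 0), (10, 6), (10, 9), (10, 15)]
Unfold 3 (reflect across v@16): 32 holes -> [(5, 0), (5, 6), (5, 9), (5, 15), (5, 16), (5, 22), (5, 25), (5, 31), (6, 7), (6, 8), (6, 23), (6, 24), (7, 2), (7, 13), (7, 18), (7, 29), (8, 2), (8, 13), (8, 18), (8, 29), (9, 7), (9, 8), (9, 23), (9, 24), (10, 0), (10, 6), (10, 9), (10, 15), (10, 16), (10, 22), (10, 25), (10, 31)]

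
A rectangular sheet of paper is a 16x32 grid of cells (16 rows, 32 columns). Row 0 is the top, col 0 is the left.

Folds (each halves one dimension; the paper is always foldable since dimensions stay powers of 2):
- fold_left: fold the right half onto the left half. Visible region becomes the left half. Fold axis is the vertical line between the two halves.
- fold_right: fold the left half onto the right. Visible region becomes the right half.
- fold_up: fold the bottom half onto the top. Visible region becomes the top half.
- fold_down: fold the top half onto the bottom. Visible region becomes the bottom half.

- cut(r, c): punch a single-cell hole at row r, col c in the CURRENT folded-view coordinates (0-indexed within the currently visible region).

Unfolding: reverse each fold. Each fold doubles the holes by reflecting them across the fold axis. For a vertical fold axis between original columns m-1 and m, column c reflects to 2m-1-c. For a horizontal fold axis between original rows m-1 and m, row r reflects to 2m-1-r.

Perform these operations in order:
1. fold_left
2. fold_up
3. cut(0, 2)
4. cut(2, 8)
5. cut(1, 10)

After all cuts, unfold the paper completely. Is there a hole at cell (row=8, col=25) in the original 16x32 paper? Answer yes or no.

Op 1 fold_left: fold axis v@16; visible region now rows[0,16) x cols[0,16) = 16x16
Op 2 fold_up: fold axis h@8; visible region now rows[0,8) x cols[0,16) = 8x16
Op 3 cut(0, 2): punch at orig (0,2); cuts so far [(0, 2)]; region rows[0,8) x cols[0,16) = 8x16
Op 4 cut(2, 8): punch at orig (2,8); cuts so far [(0, 2), (2, 8)]; region rows[0,8) x cols[0,16) = 8x16
Op 5 cut(1, 10): punch at orig (1,10); cuts so far [(0, 2), (1, 10), (2, 8)]; region rows[0,8) x cols[0,16) = 8x16
Unfold 1 (reflect across h@8): 6 holes -> [(0, 2), (1, 10), (2, 8), (13, 8), (14, 10), (15, 2)]
Unfold 2 (reflect across v@16): 12 holes -> [(0, 2), (0, 29), (1, 10), (1, 21), (2, 8), (2, 23), (13, 8), (13, 23), (14, 10), (14, 21), (15, 2), (15, 29)]
Holes: [(0, 2), (0, 29), (1, 10), (1, 21), (2, 8), (2, 23), (13, 8), (13, 23), (14, 10), (14, 21), (15, 2), (15, 29)]

Answer: no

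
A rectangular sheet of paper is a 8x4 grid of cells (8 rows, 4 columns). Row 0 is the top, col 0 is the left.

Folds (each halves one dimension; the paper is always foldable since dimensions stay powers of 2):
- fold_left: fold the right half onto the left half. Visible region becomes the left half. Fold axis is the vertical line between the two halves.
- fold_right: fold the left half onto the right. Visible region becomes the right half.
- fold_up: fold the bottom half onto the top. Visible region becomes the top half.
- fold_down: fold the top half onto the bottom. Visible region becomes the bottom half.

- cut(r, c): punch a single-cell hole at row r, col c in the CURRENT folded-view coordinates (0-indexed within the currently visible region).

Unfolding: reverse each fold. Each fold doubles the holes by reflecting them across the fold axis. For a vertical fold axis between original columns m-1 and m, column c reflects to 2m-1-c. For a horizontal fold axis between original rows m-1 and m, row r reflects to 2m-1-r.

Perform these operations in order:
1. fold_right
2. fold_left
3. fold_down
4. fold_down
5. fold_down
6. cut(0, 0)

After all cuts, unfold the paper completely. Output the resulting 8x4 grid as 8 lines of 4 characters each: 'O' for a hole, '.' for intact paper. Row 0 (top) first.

Op 1 fold_right: fold axis v@2; visible region now rows[0,8) x cols[2,4) = 8x2
Op 2 fold_left: fold axis v@3; visible region now rows[0,8) x cols[2,3) = 8x1
Op 3 fold_down: fold axis h@4; visible region now rows[4,8) x cols[2,3) = 4x1
Op 4 fold_down: fold axis h@6; visible region now rows[6,8) x cols[2,3) = 2x1
Op 5 fold_down: fold axis h@7; visible region now rows[7,8) x cols[2,3) = 1x1
Op 6 cut(0, 0): punch at orig (7,2); cuts so far [(7, 2)]; region rows[7,8) x cols[2,3) = 1x1
Unfold 1 (reflect across h@7): 2 holes -> [(6, 2), (7, 2)]
Unfold 2 (reflect across h@6): 4 holes -> [(4, 2), (5, 2), (6, 2), (7, 2)]
Unfold 3 (reflect across h@4): 8 holes -> [(0, 2), (1, 2), (2, 2), (3, 2), (4, 2), (5, 2), (6, 2), (7, 2)]
Unfold 4 (reflect across v@3): 16 holes -> [(0, 2), (0, 3), (1, 2), (1, 3), (2, 2), (2, 3), (3, 2), (3, 3), (4, 2), (4, 3), (5, 2), (5, 3), (6, 2), (6, 3), (7, 2), (7, 3)]
Unfold 5 (reflect across v@2): 32 holes -> [(0, 0), (0, 1), (0, 2), (0, 3), (1, 0), (1, 1), (1, 2), (1, 3), (2, 0), (2, 1), (2, 2), (2, 3), (3, 0), (3, 1), (3, 2), (3, 3), (4, 0), (4, 1), (4, 2), (4, 3), (5, 0), (5, 1), (5, 2), (5, 3), (6, 0), (6, 1), (6, 2), (6, 3), (7, 0), (7, 1), (7, 2), (7, 3)]

Answer: OOOO
OOOO
OOOO
OOOO
OOOO
OOOO
OOOO
OOOO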